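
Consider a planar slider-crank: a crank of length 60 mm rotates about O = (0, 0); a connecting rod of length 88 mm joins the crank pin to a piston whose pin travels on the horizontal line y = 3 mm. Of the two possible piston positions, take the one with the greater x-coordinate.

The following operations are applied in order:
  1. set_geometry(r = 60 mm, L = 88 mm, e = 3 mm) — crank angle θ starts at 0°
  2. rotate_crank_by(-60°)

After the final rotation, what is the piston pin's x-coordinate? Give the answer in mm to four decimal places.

set_geometry: r = 60 mm, L = 88 mm, e = 3 mm; θ ← 0°
rotate_crank_by(-60°): θ ← 0° -60° = -60°
crank pin P = (r cos θ, r sin θ) = (30.000000, -51.961524)
h = r sin θ − e = -51.961524 − 3 = -54.961524
x = r cos θ + √(L² − h²) = 30.000000 + √(7744.0 − 3020.7691) = 30.000000 + 68.725766 = 98.725766

98.7258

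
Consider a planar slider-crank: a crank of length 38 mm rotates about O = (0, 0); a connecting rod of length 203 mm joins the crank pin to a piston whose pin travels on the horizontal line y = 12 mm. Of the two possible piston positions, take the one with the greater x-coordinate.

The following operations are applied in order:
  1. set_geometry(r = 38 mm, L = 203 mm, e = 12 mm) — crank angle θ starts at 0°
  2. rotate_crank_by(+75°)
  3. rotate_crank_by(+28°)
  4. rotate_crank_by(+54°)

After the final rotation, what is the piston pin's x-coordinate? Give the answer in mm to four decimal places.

168.0008

set_geometry: r = 38 mm, L = 203 mm, e = 12 mm; θ ← 0°
rotate_crank_by(+75°): θ ← 0° +75° = 75°
rotate_crank_by(+28°): θ ← 75° +28° = 103°
rotate_crank_by(+54°): θ ← 103° +54° = 157°
crank pin P = (r cos θ, r sin θ) = (-34.979184, 14.847783)
h = r sin θ − e = 14.847783 − 12 = 2.847783
x = r cos θ + √(L² − h²) = -34.979184 + √(41209.0 − 8.1099) = -34.979184 + 202.980024 = 168.000840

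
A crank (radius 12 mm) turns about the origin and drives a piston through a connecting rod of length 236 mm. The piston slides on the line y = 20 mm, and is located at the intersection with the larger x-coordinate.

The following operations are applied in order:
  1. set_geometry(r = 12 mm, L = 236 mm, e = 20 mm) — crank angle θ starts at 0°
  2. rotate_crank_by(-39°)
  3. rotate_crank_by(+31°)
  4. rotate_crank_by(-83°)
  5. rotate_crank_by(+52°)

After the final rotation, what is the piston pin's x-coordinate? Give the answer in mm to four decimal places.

243.7120

set_geometry: r = 12 mm, L = 236 mm, e = 20 mm; θ ← 0°
rotate_crank_by(-39°): θ ← 0° -39° = -39°
rotate_crank_by(+31°): θ ← -39° +31° = -8°
rotate_crank_by(-83°): θ ← -8° -83° = -91°
rotate_crank_by(+52°): θ ← -91° +52° = -39°
crank pin P = (r cos θ, r sin θ) = (9.325752, -7.551845)
h = r sin θ − e = -7.551845 − 20 = -27.551845
x = r cos θ + √(L² − h²) = 9.325752 + √(55696.0 − 759.1041) = 9.325752 + 234.386211 = 243.711962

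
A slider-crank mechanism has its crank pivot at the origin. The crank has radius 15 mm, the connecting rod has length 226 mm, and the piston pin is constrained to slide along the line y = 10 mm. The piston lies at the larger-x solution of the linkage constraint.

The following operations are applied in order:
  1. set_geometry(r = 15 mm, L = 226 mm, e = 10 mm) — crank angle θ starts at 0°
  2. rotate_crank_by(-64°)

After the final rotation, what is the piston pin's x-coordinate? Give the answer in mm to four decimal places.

231.3523

set_geometry: r = 15 mm, L = 226 mm, e = 10 mm; θ ← 0°
rotate_crank_by(-64°): θ ← 0° -64° = -64°
crank pin P = (r cos θ, r sin θ) = (6.575567, -13.481911)
h = r sin θ − e = -13.481911 − 10 = -23.481911
x = r cos θ + √(L² − h²) = 6.575567 + √(51076.0 − 551.4001) = 6.575567 + 224.776778 = 231.352345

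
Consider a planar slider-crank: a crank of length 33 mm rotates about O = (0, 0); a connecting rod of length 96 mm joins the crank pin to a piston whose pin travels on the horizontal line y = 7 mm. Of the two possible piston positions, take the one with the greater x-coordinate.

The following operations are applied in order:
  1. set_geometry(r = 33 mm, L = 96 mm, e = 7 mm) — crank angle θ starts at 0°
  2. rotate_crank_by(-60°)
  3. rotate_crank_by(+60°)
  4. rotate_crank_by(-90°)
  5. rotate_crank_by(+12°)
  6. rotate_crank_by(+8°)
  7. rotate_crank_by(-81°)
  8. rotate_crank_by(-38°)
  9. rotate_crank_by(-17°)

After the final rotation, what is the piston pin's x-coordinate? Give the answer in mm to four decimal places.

66.0490

set_geometry: r = 33 mm, L = 96 mm, e = 7 mm; θ ← 0°
rotate_crank_by(-60°): θ ← 0° -60° = -60°
rotate_crank_by(+60°): θ ← -60° +60° = 0°
rotate_crank_by(-90°): θ ← 0° -90° = -90°
rotate_crank_by(+12°): θ ← -90° +12° = -78°
rotate_crank_by(+8°): θ ← -78° +8° = -70°
rotate_crank_by(-81°): θ ← -70° -81° = -151°
rotate_crank_by(-38°): θ ← -151° -38° = -189°
rotate_crank_by(-17°): θ ← -189° -17° = -206°
crank pin P = (r cos θ, r sin θ) = (-29.660204, 14.466248)
h = r sin θ − e = 14.466248 − 7 = 7.466248
x = r cos θ + √(L² − h²) = -29.660204 + √(9216.0 − 55.7449) = -29.660204 + 95.709222 = 66.049018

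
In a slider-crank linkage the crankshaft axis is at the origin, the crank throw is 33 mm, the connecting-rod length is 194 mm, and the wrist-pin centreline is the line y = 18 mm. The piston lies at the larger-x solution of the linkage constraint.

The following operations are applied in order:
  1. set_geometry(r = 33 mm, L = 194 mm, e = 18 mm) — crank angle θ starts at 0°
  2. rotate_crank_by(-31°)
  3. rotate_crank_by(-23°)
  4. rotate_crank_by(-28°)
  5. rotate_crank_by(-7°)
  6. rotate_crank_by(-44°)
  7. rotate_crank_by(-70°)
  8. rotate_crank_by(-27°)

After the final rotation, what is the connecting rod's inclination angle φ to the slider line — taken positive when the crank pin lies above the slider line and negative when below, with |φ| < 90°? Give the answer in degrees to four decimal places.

set_geometry: r = 33 mm, L = 194 mm, e = 18 mm; θ ← 0°
rotate_crank_by(-31°): θ ← 0° -31° = -31°
rotate_crank_by(-23°): θ ← -31° -23° = -54°
rotate_crank_by(-28°): θ ← -54° -28° = -82°
rotate_crank_by(-7°): θ ← -82° -7° = -89°
rotate_crank_by(-44°): θ ← -89° -44° = -133°
rotate_crank_by(-70°): θ ← -133° -70° = -203°
rotate_crank_by(-27°): θ ← -203° -27° = -230°
crank pin P = (r cos θ, r sin θ) = (-21.211991, 25.279467)
h = r sin θ − e = 25.279467 − 18 = 7.279467
sin φ = h / L = 7.279467 / 194 = 0.03752302
φ = arcsin(0.03752302) = 2.150416°

2.1504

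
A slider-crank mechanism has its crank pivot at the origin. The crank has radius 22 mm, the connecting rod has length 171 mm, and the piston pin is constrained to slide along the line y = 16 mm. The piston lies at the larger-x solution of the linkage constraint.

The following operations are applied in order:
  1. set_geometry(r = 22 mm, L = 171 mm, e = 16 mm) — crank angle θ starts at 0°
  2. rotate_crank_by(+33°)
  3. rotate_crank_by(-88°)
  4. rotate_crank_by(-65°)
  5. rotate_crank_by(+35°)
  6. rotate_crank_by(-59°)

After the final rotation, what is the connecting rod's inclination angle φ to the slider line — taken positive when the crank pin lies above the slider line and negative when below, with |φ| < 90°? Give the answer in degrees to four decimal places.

-9.7407

set_geometry: r = 22 mm, L = 171 mm, e = 16 mm; θ ← 0°
rotate_crank_by(+33°): θ ← 0° +33° = 33°
rotate_crank_by(-88°): θ ← 33° -88° = -55°
rotate_crank_by(-65°): θ ← -55° -65° = -120°
rotate_crank_by(+35°): θ ← -120° +35° = -85°
rotate_crank_by(-59°): θ ← -85° -59° = -144°
crank pin P = (r cos θ, r sin θ) = (-17.798374, -12.931276)
h = r sin θ − e = -12.931276 − 16 = -28.931276
sin φ = h / L = -28.931276 / 171 = -0.16918875
φ = arcsin(-0.16918875) = -9.740654°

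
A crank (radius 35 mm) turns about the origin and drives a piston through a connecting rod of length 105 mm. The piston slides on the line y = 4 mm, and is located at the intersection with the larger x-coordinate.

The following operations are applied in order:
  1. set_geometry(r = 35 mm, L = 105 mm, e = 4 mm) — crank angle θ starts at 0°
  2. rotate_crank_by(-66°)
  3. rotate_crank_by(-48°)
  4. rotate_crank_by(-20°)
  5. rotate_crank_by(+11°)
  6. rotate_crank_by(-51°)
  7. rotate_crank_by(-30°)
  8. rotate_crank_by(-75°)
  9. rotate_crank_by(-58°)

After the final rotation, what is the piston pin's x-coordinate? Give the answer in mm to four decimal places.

set_geometry: r = 35 mm, L = 105 mm, e = 4 mm; θ ← 0°
rotate_crank_by(-66°): θ ← 0° -66° = -66°
rotate_crank_by(-48°): θ ← -66° -48° = -114°
rotate_crank_by(-20°): θ ← -114° -20° = -134°
rotate_crank_by(+11°): θ ← -134° +11° = -123°
rotate_crank_by(-51°): θ ← -123° -51° = -174°
rotate_crank_by(-30°): θ ← -174° -30° = -204°
rotate_crank_by(-75°): θ ← -204° -75° = -279°
rotate_crank_by(-58°): θ ← -279° -58° = -337°
crank pin P = (r cos θ, r sin θ) = (32.217670, 13.675589)
h = r sin θ − e = 13.675589 − 4 = 9.675589
x = r cos θ + √(L² − h²) = 32.217670 + √(11025.0 − 93.6170) = 32.217670 + 104.553254 = 136.770924

136.7709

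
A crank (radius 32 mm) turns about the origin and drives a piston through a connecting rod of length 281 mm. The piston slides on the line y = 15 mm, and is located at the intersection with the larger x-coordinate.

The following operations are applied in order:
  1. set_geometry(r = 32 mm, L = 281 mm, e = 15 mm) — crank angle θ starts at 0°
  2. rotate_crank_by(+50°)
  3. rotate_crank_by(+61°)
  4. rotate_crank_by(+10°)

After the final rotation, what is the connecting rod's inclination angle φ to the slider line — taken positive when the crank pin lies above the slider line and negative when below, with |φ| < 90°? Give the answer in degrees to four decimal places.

2.5352

set_geometry: r = 32 mm, L = 281 mm, e = 15 mm; θ ← 0°
rotate_crank_by(+50°): θ ← 0° +50° = 50°
rotate_crank_by(+61°): θ ← 50° +61° = 111°
rotate_crank_by(+10°): θ ← 111° +10° = 121°
crank pin P = (r cos θ, r sin θ) = (-16.481218, 27.429354)
h = r sin θ − e = 27.429354 − 15 = 12.429354
sin φ = h / L = 12.429354 / 281 = 0.04423258
φ = arcsin(0.04423258) = 2.535167°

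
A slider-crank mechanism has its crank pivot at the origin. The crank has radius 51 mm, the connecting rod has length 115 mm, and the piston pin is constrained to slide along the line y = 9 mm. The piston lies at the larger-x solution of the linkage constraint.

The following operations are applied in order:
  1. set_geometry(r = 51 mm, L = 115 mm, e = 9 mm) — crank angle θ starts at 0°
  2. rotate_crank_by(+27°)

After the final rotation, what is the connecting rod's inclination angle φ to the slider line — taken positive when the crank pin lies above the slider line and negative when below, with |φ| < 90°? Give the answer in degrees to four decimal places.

set_geometry: r = 51 mm, L = 115 mm, e = 9 mm; θ ← 0°
rotate_crank_by(+27°): θ ← 0° +27° = 27°
crank pin P = (r cos θ, r sin θ) = (45.441333, 23.153515)
h = r sin θ − e = 23.153515 − 9 = 14.153515
sin φ = h / L = 14.153515 / 115 = 0.12307405
φ = arcsin(0.12307405) = 7.069548°

7.0695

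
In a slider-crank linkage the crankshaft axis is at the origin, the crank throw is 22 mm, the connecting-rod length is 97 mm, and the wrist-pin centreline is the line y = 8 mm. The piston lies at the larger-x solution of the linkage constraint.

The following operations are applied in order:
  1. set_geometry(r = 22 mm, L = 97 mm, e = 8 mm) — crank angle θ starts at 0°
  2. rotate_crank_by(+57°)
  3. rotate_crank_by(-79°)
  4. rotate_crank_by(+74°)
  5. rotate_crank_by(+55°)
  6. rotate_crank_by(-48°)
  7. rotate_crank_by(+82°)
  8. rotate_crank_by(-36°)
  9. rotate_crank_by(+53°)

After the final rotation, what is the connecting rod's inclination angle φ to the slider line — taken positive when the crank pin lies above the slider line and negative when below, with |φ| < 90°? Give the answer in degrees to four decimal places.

set_geometry: r = 22 mm, L = 97 mm, e = 8 mm; θ ← 0°
rotate_crank_by(+57°): θ ← 0° +57° = 57°
rotate_crank_by(-79°): θ ← 57° -79° = -22°
rotate_crank_by(+74°): θ ← -22° +74° = 52°
rotate_crank_by(+55°): θ ← 52° +55° = 107°
rotate_crank_by(-48°): θ ← 107° -48° = 59°
rotate_crank_by(+82°): θ ← 59° +82° = 141°
rotate_crank_by(-36°): θ ← 141° -36° = 105°
rotate_crank_by(+53°): θ ← 105° +53° = 158°
crank pin P = (r cos θ, r sin θ) = (-20.398045, 8.241345)
h = r sin θ − e = 8.241345 − 8 = 0.241345
sin φ = h / L = 0.241345 / 97 = 0.00248809
φ = arcsin(0.00248809) = 0.142557°

0.1426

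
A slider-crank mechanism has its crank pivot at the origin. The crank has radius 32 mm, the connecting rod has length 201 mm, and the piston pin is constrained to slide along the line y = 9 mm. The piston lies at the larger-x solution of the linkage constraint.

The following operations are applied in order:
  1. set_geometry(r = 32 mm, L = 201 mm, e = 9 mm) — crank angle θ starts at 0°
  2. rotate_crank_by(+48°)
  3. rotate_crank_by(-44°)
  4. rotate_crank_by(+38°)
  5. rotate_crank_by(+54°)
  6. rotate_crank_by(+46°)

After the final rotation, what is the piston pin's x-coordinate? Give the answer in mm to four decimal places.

175.4986

set_geometry: r = 32 mm, L = 201 mm, e = 9 mm; θ ← 0°
rotate_crank_by(+48°): θ ← 0° +48° = 48°
rotate_crank_by(-44°): θ ← 48° -44° = 4°
rotate_crank_by(+38°): θ ← 4° +38° = 42°
rotate_crank_by(+54°): θ ← 42° +54° = 96°
rotate_crank_by(+46°): θ ← 96° +46° = 142°
crank pin P = (r cos θ, r sin θ) = (-25.216344, 19.701167)
h = r sin θ − e = 19.701167 − 9 = 10.701167
x = r cos θ + √(L² − h²) = -25.216344 + √(40401.0 − 114.5150) = -25.216344 + 200.714935 = 175.498591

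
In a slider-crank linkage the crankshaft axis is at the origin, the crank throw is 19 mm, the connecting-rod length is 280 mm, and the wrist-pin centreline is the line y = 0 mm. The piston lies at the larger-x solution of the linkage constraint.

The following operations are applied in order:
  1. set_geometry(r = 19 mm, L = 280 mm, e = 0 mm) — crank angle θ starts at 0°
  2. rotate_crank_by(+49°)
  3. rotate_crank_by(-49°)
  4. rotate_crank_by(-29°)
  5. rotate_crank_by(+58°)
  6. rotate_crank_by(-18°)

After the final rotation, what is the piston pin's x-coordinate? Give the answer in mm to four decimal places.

set_geometry: r = 19 mm, L = 280 mm, e = 0 mm; θ ← 0°
rotate_crank_by(+49°): θ ← 0° +49° = 49°
rotate_crank_by(-49°): θ ← 49° -49° = 0°
rotate_crank_by(-29°): θ ← 0° -29° = -29°
rotate_crank_by(+58°): θ ← -29° +58° = 29°
rotate_crank_by(-18°): θ ← 29° -18° = 11°
crank pin P = (r cos θ, r sin θ) = (18.650916, 3.625371)
h = r sin θ − e = 3.625371 − 0 = 3.625371
x = r cos θ + √(L² − h²) = 18.650916 + √(78400.0 − 13.1433) = 18.650916 + 279.976529 = 298.627445

298.6274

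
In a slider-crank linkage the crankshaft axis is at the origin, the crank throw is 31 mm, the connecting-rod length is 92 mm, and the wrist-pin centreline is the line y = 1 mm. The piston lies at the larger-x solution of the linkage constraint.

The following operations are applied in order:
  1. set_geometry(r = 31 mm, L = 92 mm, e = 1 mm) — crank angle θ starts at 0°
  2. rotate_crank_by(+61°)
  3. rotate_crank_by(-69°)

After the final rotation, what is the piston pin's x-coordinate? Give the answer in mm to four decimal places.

set_geometry: r = 31 mm, L = 92 mm, e = 1 mm; θ ← 0°
rotate_crank_by(+61°): θ ← 0° +61° = 61°
rotate_crank_by(-69°): θ ← 61° -69° = -8°
crank pin P = (r cos θ, r sin θ) = (30.698310, -4.314366)
h = r sin θ − e = -4.314366 − 1 = -5.314366
x = r cos θ + √(L² − h²) = 30.698310 + √(8464.0 − 28.2425) = 30.698310 + 91.846380 = 122.544690

122.5447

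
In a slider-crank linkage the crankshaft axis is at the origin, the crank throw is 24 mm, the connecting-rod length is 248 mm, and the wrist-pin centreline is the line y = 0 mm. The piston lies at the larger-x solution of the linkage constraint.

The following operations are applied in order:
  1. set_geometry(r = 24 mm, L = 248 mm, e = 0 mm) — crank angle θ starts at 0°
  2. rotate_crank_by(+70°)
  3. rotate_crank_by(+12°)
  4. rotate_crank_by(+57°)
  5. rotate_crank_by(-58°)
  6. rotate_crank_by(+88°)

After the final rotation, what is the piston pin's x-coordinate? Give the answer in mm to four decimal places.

224.3987

set_geometry: r = 24 mm, L = 248 mm, e = 0 mm; θ ← 0°
rotate_crank_by(+70°): θ ← 0° +70° = 70°
rotate_crank_by(+12°): θ ← 70° +12° = 82°
rotate_crank_by(+57°): θ ← 82° +57° = 139°
rotate_crank_by(-58°): θ ← 139° -58° = 81°
rotate_crank_by(+88°): θ ← 81° +88° = 169°
crank pin P = (r cos θ, r sin θ) = (-23.559052, 4.579416)
h = r sin θ − e = 4.579416 − 0 = 4.579416
x = r cos θ + √(L² − h²) = -23.559052 + √(61504.0 − 20.9710) = -23.559052 + 247.957716 = 224.398664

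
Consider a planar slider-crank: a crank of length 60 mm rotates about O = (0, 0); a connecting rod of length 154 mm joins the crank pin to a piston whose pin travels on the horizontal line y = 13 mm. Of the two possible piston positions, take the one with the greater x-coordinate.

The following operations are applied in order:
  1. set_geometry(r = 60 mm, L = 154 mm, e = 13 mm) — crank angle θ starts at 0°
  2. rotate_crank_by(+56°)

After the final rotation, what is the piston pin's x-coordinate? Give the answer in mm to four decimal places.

183.1043

set_geometry: r = 60 mm, L = 154 mm, e = 13 mm; θ ← 0°
rotate_crank_by(+56°): θ ← 0° +56° = 56°
crank pin P = (r cos θ, r sin θ) = (33.551574, 49.742254)
h = r sin θ − e = 49.742254 − 13 = 36.742254
x = r cos θ + √(L² − h²) = 33.551574 + √(23716.0 − 1349.9933) = 33.551574 + 149.552689 = 183.104263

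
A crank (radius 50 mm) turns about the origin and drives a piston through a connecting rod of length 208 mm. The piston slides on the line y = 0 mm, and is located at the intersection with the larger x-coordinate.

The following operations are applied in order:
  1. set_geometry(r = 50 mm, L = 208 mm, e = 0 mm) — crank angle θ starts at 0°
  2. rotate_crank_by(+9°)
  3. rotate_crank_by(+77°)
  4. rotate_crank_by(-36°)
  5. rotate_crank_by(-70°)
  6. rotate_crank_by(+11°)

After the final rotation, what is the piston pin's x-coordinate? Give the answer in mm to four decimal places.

257.2373

set_geometry: r = 50 mm, L = 208 mm, e = 0 mm; θ ← 0°
rotate_crank_by(+9°): θ ← 0° +9° = 9°
rotate_crank_by(+77°): θ ← 9° +77° = 86°
rotate_crank_by(-36°): θ ← 86° -36° = 50°
rotate_crank_by(-70°): θ ← 50° -70° = -20°
rotate_crank_by(+11°): θ ← -20° +11° = -9°
crank pin P = (r cos θ, r sin θ) = (49.384417, -7.821723)
h = r sin θ − e = -7.821723 − 0 = -7.821723
x = r cos θ + √(L² − h²) = 49.384417 + √(43264.0 − 61.1794) = 49.384417 + 207.852882 = 257.237299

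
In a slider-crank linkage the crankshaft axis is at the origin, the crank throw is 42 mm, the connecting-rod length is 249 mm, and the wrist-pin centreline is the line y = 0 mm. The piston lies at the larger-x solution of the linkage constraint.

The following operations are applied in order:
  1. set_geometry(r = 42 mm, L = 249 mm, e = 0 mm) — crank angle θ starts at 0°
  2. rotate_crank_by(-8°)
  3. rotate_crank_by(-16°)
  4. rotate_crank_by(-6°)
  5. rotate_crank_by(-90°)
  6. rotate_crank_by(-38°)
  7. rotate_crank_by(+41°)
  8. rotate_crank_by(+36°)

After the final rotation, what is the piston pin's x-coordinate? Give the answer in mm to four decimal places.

set_geometry: r = 42 mm, L = 249 mm, e = 0 mm; θ ← 0°
rotate_crank_by(-8°): θ ← 0° -8° = -8°
rotate_crank_by(-16°): θ ← -8° -16° = -24°
rotate_crank_by(-6°): θ ← -24° -6° = -30°
rotate_crank_by(-90°): θ ← -30° -90° = -120°
rotate_crank_by(-38°): θ ← -120° -38° = -158°
rotate_crank_by(+41°): θ ← -158° +41° = -117°
rotate_crank_by(+36°): θ ← -117° +36° = -81°
crank pin P = (r cos θ, r sin θ) = (6.570248, -41.482910)
h = r sin θ − e = -41.482910 − 0 = -41.482910
x = r cos θ + √(L² − h²) = 6.570248 + √(62001.0 − 1720.8318) = 6.570248 + 245.520199 = 252.090447

252.0904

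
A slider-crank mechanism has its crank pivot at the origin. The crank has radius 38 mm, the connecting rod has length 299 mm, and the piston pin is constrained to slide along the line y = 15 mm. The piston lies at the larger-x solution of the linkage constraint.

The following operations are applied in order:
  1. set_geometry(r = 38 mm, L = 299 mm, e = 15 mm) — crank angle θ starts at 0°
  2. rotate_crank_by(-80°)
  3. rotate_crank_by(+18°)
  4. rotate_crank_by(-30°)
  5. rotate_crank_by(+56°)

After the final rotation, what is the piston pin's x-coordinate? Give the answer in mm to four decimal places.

327.4024

set_geometry: r = 38 mm, L = 299 mm, e = 15 mm; θ ← 0°
rotate_crank_by(-80°): θ ← 0° -80° = -80°
rotate_crank_by(+18°): θ ← -80° +18° = -62°
rotate_crank_by(-30°): θ ← -62° -30° = -92°
rotate_crank_by(+56°): θ ← -92° +56° = -36°
crank pin P = (r cos θ, r sin θ) = (30.742646, -22.335840)
h = r sin θ − e = -22.335840 − 15 = -37.335840
x = r cos θ + √(L² − h²) = 30.742646 + √(89401.0 − 1393.9649) = 30.742646 + 296.659797 = 327.402443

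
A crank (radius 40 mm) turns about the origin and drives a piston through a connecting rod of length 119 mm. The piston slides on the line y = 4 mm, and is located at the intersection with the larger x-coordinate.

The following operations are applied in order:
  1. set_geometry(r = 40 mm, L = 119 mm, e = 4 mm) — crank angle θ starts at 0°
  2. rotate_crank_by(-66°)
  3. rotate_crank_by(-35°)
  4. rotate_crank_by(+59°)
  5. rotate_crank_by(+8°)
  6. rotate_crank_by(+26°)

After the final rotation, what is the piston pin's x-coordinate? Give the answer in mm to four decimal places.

set_geometry: r = 40 mm, L = 119 mm, e = 4 mm; θ ← 0°
rotate_crank_by(-66°): θ ← 0° -66° = -66°
rotate_crank_by(-35°): θ ← -66° -35° = -101°
rotate_crank_by(+59°): θ ← -101° +59° = -42°
rotate_crank_by(+8°): θ ← -42° +8° = -34°
rotate_crank_by(+26°): θ ← -34° +26° = -8°
crank pin P = (r cos θ, r sin θ) = (39.610723, -5.566924)
h = r sin θ − e = -5.566924 − 4 = -9.566924
x = r cos θ + √(L² − h²) = 39.610723 + √(14161.0 − 91.5260) = 39.610723 + 118.614813 = 158.225536

158.2255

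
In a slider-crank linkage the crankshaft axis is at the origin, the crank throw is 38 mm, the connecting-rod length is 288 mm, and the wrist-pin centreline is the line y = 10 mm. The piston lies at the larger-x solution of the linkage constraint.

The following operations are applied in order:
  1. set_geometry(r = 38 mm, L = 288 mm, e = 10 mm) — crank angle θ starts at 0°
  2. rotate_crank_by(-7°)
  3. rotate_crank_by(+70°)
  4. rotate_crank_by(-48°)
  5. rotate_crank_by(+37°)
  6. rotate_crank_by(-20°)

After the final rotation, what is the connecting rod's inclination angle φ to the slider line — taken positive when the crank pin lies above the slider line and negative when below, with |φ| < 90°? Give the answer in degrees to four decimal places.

set_geometry: r = 38 mm, L = 288 mm, e = 10 mm; θ ← 0°
rotate_crank_by(-7°): θ ← 0° -7° = -7°
rotate_crank_by(+70°): θ ← -7° +70° = 63°
rotate_crank_by(-48°): θ ← 63° -48° = 15°
rotate_crank_by(+37°): θ ← 15° +37° = 52°
rotate_crank_by(-20°): θ ← 52° -20° = 32°
crank pin P = (r cos θ, r sin θ) = (32.225828, 20.136932)
h = r sin θ − e = 20.136932 − 10 = 10.136932
sin φ = h / L = 10.136932 / 288 = 0.03519768
φ = arcsin(0.03519768) = 2.017095°

2.0171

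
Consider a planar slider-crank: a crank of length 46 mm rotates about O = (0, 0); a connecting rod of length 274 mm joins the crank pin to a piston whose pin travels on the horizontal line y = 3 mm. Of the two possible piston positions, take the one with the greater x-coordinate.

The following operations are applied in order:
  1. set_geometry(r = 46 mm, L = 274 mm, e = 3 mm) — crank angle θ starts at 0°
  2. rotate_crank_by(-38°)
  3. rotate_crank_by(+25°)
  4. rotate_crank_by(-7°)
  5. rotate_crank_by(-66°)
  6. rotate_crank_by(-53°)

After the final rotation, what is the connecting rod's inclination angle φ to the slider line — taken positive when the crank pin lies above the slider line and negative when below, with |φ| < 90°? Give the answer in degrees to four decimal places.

-6.9550

set_geometry: r = 46 mm, L = 274 mm, e = 3 mm; θ ← 0°
rotate_crank_by(-38°): θ ← 0° -38° = -38°
rotate_crank_by(+25°): θ ← -38° +25° = -13°
rotate_crank_by(-7°): θ ← -13° -7° = -20°
rotate_crank_by(-66°): θ ← -20° -66° = -86°
rotate_crank_by(-53°): θ ← -86° -53° = -139°
crank pin P = (r cos θ, r sin θ) = (-34.716641, -30.178715)
h = r sin θ − e = -30.178715 − 3 = -33.178715
sin φ = h / L = -33.178715 / 274 = -0.12109020
φ = arcsin(-0.12109020) = -6.955025°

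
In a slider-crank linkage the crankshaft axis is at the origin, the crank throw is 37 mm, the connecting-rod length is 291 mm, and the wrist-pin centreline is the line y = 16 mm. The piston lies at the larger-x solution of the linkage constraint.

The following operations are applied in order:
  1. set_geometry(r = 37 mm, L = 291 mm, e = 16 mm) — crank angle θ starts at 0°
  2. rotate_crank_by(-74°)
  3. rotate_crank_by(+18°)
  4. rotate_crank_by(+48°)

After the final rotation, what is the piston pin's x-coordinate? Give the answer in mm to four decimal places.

set_geometry: r = 37 mm, L = 291 mm, e = 16 mm; θ ← 0°
rotate_crank_by(-74°): θ ← 0° -74° = -74°
rotate_crank_by(+18°): θ ← -74° +18° = -56°
rotate_crank_by(+48°): θ ← -56° +48° = -8°
crank pin P = (r cos θ, r sin θ) = (36.639919, -5.149405)
h = r sin θ − e = -5.149405 − 16 = -21.149405
x = r cos θ + √(L² − h²) = 36.639919 + √(84681.0 − 447.2973) = 36.639919 + 290.230430 = 326.870349

326.8703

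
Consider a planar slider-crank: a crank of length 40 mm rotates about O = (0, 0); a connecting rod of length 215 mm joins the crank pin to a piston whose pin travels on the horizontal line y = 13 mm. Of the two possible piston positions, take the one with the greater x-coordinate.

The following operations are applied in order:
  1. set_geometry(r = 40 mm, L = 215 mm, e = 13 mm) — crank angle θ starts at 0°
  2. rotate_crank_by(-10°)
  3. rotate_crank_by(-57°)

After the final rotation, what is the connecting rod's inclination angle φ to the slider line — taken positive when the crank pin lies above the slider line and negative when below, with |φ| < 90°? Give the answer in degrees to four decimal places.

set_geometry: r = 40 mm, L = 215 mm, e = 13 mm; θ ← 0°
rotate_crank_by(-10°): θ ← 0° -10° = -10°
rotate_crank_by(-57°): θ ← -10° -57° = -67°
crank pin P = (r cos θ, r sin θ) = (15.629245, -36.820194)
h = r sin θ − e = -36.820194 − 13 = -49.820194
sin φ = h / L = -49.820194 / 215 = -0.23172183
φ = arcsin(-0.23172183) = -13.398464°

-13.3985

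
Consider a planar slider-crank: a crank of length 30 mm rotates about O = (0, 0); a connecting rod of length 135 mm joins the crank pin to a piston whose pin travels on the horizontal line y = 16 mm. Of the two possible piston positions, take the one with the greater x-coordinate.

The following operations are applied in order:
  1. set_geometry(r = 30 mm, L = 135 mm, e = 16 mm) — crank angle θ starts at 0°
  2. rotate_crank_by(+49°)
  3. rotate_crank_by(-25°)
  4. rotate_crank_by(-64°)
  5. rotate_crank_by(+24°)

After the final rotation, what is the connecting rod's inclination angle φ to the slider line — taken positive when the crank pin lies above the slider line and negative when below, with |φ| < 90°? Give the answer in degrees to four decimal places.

-10.3564

set_geometry: r = 30 mm, L = 135 mm, e = 16 mm; θ ← 0°
rotate_crank_by(+49°): θ ← 0° +49° = 49°
rotate_crank_by(-25°): θ ← 49° -25° = 24°
rotate_crank_by(-64°): θ ← 24° -64° = -40°
rotate_crank_by(+24°): θ ← -40° +24° = -16°
crank pin P = (r cos θ, r sin θ) = (28.837851, -8.269121)
h = r sin θ − e = -8.269121 − 16 = -24.269121
sin φ = h / L = -24.269121 / 135 = -0.17977126
φ = arcsin(-0.17977126) = -10.356437°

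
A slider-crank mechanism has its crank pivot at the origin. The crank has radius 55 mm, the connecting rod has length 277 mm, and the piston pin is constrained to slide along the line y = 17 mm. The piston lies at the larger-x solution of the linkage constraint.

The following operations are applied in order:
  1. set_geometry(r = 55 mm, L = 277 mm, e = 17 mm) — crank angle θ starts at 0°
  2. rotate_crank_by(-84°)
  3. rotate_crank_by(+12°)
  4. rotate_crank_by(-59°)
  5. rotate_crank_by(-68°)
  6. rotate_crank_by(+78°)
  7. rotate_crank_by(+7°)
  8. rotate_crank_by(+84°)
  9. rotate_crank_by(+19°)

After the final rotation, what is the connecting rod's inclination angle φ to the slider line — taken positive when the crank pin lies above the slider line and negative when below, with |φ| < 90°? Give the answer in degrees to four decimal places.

set_geometry: r = 55 mm, L = 277 mm, e = 17 mm; θ ← 0°
rotate_crank_by(-84°): θ ← 0° -84° = -84°
rotate_crank_by(+12°): θ ← -84° +12° = -72°
rotate_crank_by(-59°): θ ← -72° -59° = -131°
rotate_crank_by(-68°): θ ← -131° -68° = -199°
rotate_crank_by(+78°): θ ← -199° +78° = -121°
rotate_crank_by(+7°): θ ← -121° +7° = -114°
rotate_crank_by(+84°): θ ← -114° +84° = -30°
rotate_crank_by(+19°): θ ← -30° +19° = -11°
crank pin P = (r cos θ, r sin θ) = (53.989495, -10.494495)
h = r sin θ − e = -10.494495 − 17 = -27.494495
sin φ = h / L = -27.494495 / 277 = -0.09925810
φ = arcsin(-0.09925810) = -5.696450°

-5.6965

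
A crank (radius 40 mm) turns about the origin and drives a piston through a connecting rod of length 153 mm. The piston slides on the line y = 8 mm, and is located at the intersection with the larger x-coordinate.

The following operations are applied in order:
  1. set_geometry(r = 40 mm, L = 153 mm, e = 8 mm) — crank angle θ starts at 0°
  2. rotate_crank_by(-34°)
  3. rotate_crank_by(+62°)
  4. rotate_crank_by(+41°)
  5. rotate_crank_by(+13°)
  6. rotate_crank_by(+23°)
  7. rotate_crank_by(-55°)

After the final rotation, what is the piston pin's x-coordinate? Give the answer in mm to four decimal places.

set_geometry: r = 40 mm, L = 153 mm, e = 8 mm; θ ← 0°
rotate_crank_by(-34°): θ ← 0° -34° = -34°
rotate_crank_by(+62°): θ ← -34° +62° = 28°
rotate_crank_by(+41°): θ ← 28° +41° = 69°
rotate_crank_by(+13°): θ ← 69° +13° = 82°
rotate_crank_by(+23°): θ ← 82° +23° = 105°
rotate_crank_by(-55°): θ ← 105° -55° = 50°
crank pin P = (r cos θ, r sin θ) = (25.711504, 30.641778)
h = r sin θ − e = 30.641778 − 8 = 22.641778
x = r cos θ + √(L² − h²) = 25.711504 + √(23409.0 − 512.6501) = 25.711504 + 151.315399 = 177.026903

177.0269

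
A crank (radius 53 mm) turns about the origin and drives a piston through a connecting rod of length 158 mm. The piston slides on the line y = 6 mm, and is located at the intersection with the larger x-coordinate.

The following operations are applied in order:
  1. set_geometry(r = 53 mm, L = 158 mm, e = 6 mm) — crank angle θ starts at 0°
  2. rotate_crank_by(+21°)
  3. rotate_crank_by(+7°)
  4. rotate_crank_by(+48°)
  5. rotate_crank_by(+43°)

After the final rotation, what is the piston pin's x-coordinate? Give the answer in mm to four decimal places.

127.0647

set_geometry: r = 53 mm, L = 158 mm, e = 6 mm; θ ← 0°
rotate_crank_by(+21°): θ ← 0° +21° = 21°
rotate_crank_by(+7°): θ ← 21° +7° = 28°
rotate_crank_by(+48°): θ ← 28° +48° = 76°
rotate_crank_by(+43°): θ ← 76° +43° = 119°
crank pin P = (r cos θ, r sin θ) = (-25.694910, 46.354844)
h = r sin θ − e = 46.354844 − 6 = 40.354844
x = r cos θ + √(L² − h²) = -25.694910 + √(24964.0 − 1628.5135) = -25.694910 + 152.759571 = 127.064661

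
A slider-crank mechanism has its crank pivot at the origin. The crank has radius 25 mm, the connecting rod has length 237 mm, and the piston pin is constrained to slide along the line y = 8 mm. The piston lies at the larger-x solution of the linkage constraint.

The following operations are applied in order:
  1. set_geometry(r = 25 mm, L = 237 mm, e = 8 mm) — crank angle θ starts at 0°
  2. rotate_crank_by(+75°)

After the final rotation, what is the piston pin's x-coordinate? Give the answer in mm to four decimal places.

set_geometry: r = 25 mm, L = 237 mm, e = 8 mm; θ ← 0°
rotate_crank_by(+75°): θ ← 0° +75° = 75°
crank pin P = (r cos θ, r sin θ) = (6.470476, 24.148146)
h = r sin θ − e = 24.148146 − 8 = 16.148146
x = r cos θ + √(L² − h²) = 6.470476 + √(56169.0 − 260.7626) = 6.470476 + 236.449228 = 242.919704

242.9197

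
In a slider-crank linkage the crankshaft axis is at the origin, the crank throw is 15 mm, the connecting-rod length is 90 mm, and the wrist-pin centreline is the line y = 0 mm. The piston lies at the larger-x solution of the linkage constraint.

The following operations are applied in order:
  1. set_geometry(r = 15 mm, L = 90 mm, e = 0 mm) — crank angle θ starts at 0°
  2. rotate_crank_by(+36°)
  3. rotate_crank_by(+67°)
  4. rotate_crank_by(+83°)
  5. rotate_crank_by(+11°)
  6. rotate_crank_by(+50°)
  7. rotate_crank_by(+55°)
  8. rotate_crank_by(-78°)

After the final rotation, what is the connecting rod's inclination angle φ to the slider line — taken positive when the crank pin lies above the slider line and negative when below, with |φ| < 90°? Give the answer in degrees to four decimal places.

set_geometry: r = 15 mm, L = 90 mm, e = 0 mm; θ ← 0°
rotate_crank_by(+36°): θ ← 0° +36° = 36°
rotate_crank_by(+67°): θ ← 36° +67° = 103°
rotate_crank_by(+83°): θ ← 103° +83° = 186°
rotate_crank_by(+11°): θ ← 186° +11° = 197°
rotate_crank_by(+50°): θ ← 197° +50° = 247°
rotate_crank_by(+55°): θ ← 247° +55° = 302°
rotate_crank_by(-78°): θ ← 302° -78° = 224°
crank pin P = (r cos θ, r sin θ) = (-10.790097, -10.419876)
h = r sin θ − e = -10.419876 − 0 = -10.419876
sin φ = h / L = -10.419876 / 90 = -0.11577640
φ = arcsin(-0.11577640) = -6.648408°

-6.6484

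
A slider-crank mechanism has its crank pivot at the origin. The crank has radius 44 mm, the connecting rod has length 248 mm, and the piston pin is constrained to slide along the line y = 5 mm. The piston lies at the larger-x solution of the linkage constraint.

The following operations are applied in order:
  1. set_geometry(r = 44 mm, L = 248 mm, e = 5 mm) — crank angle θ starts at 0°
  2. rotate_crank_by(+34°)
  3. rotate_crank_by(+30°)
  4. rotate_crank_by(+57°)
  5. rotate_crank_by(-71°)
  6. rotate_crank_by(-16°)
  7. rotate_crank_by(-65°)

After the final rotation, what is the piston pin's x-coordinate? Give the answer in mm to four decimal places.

284.1679

set_geometry: r = 44 mm, L = 248 mm, e = 5 mm; θ ← 0°
rotate_crank_by(+34°): θ ← 0° +34° = 34°
rotate_crank_by(+30°): θ ← 34° +30° = 64°
rotate_crank_by(+57°): θ ← 64° +57° = 121°
rotate_crank_by(-71°): θ ← 121° -71° = 50°
rotate_crank_by(-16°): θ ← 50° -16° = 34°
rotate_crank_by(-65°): θ ← 34° -65° = -31°
crank pin P = (r cos θ, r sin θ) = (37.715361, -22.661675)
h = r sin θ − e = -22.661675 − 5 = -27.661675
x = r cos θ + √(L² − h²) = 37.715361 + √(61504.0 − 765.1683) = 37.715361 + 246.452494 = 284.167855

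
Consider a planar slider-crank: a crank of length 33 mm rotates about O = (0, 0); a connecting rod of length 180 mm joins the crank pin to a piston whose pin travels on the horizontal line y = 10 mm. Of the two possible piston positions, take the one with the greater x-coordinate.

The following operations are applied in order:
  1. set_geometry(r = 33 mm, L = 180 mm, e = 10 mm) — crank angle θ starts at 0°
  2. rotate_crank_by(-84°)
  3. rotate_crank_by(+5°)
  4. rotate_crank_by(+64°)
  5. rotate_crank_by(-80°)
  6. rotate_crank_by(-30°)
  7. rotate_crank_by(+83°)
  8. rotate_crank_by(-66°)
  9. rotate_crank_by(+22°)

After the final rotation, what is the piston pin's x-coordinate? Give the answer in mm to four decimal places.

177.1102

set_geometry: r = 33 mm, L = 180 mm, e = 10 mm; θ ← 0°
rotate_crank_by(-84°): θ ← 0° -84° = -84°
rotate_crank_by(+5°): θ ← -84° +5° = -79°
rotate_crank_by(+64°): θ ← -79° +64° = -15°
rotate_crank_by(-80°): θ ← -15° -80° = -95°
rotate_crank_by(-30°): θ ← -95° -30° = -125°
rotate_crank_by(+83°): θ ← -125° +83° = -42°
rotate_crank_by(-66°): θ ← -42° -66° = -108°
rotate_crank_by(+22°): θ ← -108° +22° = -86°
crank pin P = (r cos θ, r sin θ) = (2.301964, -32.919614)
h = r sin θ − e = -32.919614 − 10 = -42.919614
x = r cos θ + √(L² − h²) = 2.301964 + √(32400.0 − 1842.0932) = 2.301964 + 174.808200 = 177.110164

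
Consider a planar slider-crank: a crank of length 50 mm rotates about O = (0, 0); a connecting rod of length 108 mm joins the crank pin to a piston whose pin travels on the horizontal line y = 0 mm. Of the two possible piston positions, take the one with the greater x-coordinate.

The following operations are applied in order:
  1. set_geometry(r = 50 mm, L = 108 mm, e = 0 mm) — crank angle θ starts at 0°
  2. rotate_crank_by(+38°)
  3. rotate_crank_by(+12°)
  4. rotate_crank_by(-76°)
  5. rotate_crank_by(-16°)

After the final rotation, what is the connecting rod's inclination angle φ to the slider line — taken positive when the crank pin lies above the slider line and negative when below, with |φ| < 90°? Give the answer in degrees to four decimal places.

set_geometry: r = 50 mm, L = 108 mm, e = 0 mm; θ ← 0°
rotate_crank_by(+38°): θ ← 0° +38° = 38°
rotate_crank_by(+12°): θ ← 38° +12° = 50°
rotate_crank_by(-76°): θ ← 50° -76° = -26°
rotate_crank_by(-16°): θ ← -26° -16° = -42°
crank pin P = (r cos θ, r sin θ) = (37.157241, -33.456530)
h = r sin θ − e = -33.456530 − 0 = -33.456530
sin φ = h / L = -33.456530 / 108 = -0.30978269
φ = arcsin(-0.30978269) = -18.046135°

-18.0461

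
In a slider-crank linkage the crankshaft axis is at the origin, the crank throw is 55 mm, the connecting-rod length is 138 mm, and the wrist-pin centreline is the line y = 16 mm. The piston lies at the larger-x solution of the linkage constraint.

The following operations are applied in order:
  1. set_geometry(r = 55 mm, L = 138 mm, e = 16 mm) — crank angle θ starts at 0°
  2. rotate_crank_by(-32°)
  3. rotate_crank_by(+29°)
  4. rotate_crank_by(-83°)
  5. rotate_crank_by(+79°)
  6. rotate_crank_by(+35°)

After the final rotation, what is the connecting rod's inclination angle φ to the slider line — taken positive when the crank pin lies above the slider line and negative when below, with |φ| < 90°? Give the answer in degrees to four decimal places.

4.0810

set_geometry: r = 55 mm, L = 138 mm, e = 16 mm; θ ← 0°
rotate_crank_by(-32°): θ ← 0° -32° = -32°
rotate_crank_by(+29°): θ ← -32° +29° = -3°
rotate_crank_by(-83°): θ ← -3° -83° = -86°
rotate_crank_by(+79°): θ ← -86° +79° = -7°
rotate_crank_by(+35°): θ ← -7° +35° = 28°
crank pin P = (r cos θ, r sin θ) = (48.562118, 25.820936)
h = r sin θ − e = 25.820936 − 16 = 9.820936
sin φ = h / L = 9.820936 / 138 = 0.07116620
φ = arcsin(0.07116620) = 4.080973°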